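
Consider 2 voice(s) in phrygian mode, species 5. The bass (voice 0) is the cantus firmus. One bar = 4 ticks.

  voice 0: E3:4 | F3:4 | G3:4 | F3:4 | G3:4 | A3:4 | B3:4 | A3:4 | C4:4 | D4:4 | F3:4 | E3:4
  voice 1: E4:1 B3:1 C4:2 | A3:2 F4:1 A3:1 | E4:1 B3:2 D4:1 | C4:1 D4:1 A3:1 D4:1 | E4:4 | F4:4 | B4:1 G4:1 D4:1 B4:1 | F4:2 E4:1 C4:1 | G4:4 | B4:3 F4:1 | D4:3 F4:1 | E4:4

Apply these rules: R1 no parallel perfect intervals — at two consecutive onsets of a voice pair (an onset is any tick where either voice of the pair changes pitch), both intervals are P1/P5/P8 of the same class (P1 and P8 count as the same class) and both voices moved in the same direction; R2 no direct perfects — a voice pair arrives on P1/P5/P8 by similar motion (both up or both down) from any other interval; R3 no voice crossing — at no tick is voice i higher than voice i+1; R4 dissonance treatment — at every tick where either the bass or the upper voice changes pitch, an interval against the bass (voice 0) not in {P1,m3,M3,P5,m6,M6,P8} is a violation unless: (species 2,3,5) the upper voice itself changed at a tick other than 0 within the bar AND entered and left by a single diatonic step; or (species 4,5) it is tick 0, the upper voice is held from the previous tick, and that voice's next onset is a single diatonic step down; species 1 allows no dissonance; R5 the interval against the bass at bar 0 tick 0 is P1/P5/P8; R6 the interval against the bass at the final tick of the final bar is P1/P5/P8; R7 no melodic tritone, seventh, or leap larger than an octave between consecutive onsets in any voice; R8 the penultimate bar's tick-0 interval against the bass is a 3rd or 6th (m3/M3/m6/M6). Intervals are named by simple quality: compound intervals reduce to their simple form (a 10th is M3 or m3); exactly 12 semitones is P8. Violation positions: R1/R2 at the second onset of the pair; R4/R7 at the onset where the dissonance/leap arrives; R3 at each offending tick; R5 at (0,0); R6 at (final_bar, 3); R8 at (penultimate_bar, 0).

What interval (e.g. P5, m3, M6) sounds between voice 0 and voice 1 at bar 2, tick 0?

voice 0=G3 voice 1=E4 -> M6

M6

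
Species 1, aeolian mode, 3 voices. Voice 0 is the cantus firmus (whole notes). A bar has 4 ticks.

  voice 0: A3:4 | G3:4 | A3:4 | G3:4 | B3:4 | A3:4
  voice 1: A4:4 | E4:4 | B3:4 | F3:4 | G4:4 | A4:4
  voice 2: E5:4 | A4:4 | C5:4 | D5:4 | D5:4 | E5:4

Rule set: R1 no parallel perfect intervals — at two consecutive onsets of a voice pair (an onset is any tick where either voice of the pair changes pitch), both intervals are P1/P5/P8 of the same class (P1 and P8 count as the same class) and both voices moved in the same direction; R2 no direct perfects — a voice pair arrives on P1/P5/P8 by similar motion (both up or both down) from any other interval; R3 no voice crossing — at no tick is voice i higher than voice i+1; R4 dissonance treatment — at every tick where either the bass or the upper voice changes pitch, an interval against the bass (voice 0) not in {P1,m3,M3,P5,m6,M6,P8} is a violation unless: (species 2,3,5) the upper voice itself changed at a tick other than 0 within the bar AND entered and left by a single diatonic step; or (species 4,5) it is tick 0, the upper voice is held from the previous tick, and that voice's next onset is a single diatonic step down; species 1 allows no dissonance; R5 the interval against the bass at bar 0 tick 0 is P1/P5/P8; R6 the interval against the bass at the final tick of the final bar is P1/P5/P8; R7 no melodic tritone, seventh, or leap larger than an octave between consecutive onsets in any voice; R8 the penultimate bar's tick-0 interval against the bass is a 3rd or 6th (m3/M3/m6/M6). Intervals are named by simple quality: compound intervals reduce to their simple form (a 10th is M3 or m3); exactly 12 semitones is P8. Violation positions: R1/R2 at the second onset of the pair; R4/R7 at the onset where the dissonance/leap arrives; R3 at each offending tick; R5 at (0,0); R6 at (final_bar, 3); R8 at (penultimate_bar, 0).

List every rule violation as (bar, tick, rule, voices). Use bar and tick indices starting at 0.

bar 0: v0=A3 v1=A4 v2=E5 downbeat P5
bar 1: v0=G3 v1=E4 v2=A4 downbeat M2
bar 2: v0=A3 v1=B3 v2=C5 downbeat m3
bar 3: v0=G3 v1=F3 v2=D5 downbeat P5
bar 4: v0=B3 v1=G4 v2=D5 downbeat m3
bar 5: v0=A3 v1=A4 v2=E5 downbeat P5
  -> R4 @ bar 1 tick 0 v(0, 2): G3/A4 M2 untreated
  -> R4 @ bar 2 tick 0 v(0, 1): A3/B3 M2 untreated
  -> R3 @ bar 3 tick 0 v(0, 1): G3 above F3
  -> R4 @ bar 3 tick 0 v(0, 1): G3/F3 M2 untreated
  -> R7 @ bar 3 tick 0 v(1,): B3->F3 leap 6st
  -> R3 @ bar 3 tick 1 v(0, 1): G3 above F3
  -> R3 @ bar 3 tick 2 v(0, 1): G3 above F3
  -> R3 @ bar 3 tick 3 v(0, 1): G3 above F3
  -> R7 @ bar 4 tick 0 v(1,): F3->G4 leap 14st
  -> R1 @ bar 5 tick 0 v(1, 2): G4/D5 P5 -> A4/E5 P5 similar

(1, 0, R4, (0, 2))
(2, 0, R4, (0, 1))
(3, 0, R3, (0, 1))
(3, 0, R4, (0, 1))
(3, 0, R7, (1,))
(3, 1, R3, (0, 1))
(3, 2, R3, (0, 1))
(3, 3, R3, (0, 1))
(4, 0, R7, (1,))
(5, 0, R1, (1, 2))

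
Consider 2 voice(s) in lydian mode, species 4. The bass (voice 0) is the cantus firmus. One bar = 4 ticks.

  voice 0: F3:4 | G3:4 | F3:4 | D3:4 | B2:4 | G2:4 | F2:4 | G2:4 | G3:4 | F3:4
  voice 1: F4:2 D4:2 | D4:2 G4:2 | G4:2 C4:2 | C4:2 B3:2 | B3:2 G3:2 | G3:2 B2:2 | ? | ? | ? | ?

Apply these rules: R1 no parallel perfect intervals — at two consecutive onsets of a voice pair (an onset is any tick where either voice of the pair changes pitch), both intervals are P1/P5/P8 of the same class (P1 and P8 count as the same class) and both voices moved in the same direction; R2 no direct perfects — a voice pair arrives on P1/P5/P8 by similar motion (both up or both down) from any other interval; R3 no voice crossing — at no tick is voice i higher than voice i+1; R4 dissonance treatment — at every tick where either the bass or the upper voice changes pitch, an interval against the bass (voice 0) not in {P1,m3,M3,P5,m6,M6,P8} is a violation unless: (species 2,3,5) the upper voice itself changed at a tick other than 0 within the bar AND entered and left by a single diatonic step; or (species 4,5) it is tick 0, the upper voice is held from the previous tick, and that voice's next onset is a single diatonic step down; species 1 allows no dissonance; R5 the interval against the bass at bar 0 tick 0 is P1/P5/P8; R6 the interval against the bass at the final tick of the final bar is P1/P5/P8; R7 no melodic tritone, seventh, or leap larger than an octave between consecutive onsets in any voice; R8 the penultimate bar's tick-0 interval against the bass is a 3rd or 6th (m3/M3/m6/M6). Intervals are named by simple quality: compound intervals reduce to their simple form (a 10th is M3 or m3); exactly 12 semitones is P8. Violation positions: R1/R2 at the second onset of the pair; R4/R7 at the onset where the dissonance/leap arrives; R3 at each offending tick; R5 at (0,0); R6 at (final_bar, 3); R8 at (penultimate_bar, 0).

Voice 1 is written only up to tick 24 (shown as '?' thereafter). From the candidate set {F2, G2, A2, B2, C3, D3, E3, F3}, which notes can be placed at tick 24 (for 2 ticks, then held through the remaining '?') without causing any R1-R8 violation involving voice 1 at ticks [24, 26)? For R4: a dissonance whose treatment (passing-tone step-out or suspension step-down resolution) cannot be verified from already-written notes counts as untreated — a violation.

F2: violates R2,R7
G2: violates R4
A2: legal
B2: violates R4
C3: legal
D3: legal
E3: violates R4
F3: violates R7

{A2, C3, D3}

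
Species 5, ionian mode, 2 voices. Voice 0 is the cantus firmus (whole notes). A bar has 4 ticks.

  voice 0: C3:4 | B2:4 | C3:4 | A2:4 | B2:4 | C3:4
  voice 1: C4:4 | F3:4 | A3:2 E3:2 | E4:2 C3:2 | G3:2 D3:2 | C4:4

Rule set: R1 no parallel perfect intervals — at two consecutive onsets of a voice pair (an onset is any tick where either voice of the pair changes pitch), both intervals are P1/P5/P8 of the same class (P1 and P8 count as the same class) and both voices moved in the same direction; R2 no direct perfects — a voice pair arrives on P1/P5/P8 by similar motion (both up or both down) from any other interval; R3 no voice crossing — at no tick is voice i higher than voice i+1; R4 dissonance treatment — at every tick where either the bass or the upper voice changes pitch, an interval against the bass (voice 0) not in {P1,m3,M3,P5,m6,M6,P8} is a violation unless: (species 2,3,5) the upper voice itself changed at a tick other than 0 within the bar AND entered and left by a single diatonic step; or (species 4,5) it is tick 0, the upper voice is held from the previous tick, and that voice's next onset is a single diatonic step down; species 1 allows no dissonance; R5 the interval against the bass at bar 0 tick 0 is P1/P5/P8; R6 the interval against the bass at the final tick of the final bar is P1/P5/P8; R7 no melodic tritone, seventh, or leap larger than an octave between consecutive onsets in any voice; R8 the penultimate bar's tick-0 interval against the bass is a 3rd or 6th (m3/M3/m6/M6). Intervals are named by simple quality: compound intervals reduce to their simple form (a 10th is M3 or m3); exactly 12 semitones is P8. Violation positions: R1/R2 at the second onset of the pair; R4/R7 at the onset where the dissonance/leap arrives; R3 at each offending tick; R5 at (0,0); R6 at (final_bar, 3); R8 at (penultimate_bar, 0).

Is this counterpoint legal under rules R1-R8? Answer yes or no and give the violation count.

bar 0: v0=C3 v1=C4 (P8)
bar 1: v0=B2 v1=F3 (TT)
bar 2: v0=C3 v1=A3 (M6)
bar 3: v0=A2 v1=E4 (P5)
bar 4: v0=B2 v1=G3 (m6)
bar 5: v0=C3 v1=C4 (P8)
  R4 @ bar1.0: B2/F3 TT untreated
  R7 @ bar3.2: E4->C3 leap 16st
  R2 @ bar5.0: B2/D3 m3 -> C3/C4 P8 similar
  R7 @ bar5.0: D3->C4 leap 10st

No (4 violations)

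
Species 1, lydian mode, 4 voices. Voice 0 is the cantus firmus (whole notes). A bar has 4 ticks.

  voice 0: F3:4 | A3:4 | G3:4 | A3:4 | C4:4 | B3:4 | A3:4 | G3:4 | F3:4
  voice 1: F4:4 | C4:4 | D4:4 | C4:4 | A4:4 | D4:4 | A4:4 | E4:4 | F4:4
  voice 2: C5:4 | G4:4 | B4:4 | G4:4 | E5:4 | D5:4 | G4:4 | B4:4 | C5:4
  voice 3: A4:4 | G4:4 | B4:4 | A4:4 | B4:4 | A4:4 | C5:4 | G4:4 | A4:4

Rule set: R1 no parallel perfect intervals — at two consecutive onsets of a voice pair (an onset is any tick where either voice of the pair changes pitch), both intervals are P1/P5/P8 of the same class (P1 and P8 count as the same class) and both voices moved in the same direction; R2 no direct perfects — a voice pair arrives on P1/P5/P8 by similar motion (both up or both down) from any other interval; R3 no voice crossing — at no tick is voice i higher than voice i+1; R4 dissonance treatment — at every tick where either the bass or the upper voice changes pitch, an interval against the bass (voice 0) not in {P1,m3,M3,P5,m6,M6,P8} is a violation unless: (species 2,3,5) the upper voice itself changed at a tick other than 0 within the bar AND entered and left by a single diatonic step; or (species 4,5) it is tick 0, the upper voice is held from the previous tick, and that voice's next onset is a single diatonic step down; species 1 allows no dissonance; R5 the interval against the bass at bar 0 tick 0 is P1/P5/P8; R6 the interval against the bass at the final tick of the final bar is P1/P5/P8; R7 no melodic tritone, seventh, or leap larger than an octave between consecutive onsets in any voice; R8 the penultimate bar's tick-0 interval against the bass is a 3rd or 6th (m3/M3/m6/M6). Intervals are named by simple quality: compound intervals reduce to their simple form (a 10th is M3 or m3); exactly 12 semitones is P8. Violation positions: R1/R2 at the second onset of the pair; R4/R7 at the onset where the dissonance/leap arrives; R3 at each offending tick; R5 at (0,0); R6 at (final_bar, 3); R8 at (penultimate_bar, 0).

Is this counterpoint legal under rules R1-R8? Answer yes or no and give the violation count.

No (43 violations)

bar 0: v0=F3 v1=F4 v2=C5 v3=A4 (M3)
bar 1: v0=A3 v1=C4 v2=G4 v3=G4 (m7)
bar 2: v0=G3 v1=D4 v2=B4 v3=B4 (M3)
bar 3: v0=A3 v1=C4 v2=G4 v3=A4 (P8)
bar 4: v0=C4 v1=A4 v2=E5 v3=B4 (M7)
bar 5: v0=B3 v1=D4 v2=D5 v3=A4 (m7)
bar 6: v0=A3 v1=A4 v2=G4 v3=C5 (m3)
bar 7: v0=G3 v1=E4 v2=B4 v3=G4 (P8)
bar 8: v0=F3 v1=F4 v2=C5 v3=A4 (M3)
  R3 @ bar0.0: C5 above A4
  R5 @ bar0.0: opens on M3
  R3 @ bar0.1: C5 above A4
  R3 @ bar0.2: C5 above A4
  R3 @ bar0.3: C5 above A4
  R1 @ bar1.0: F4/C5 P5 -> C4/G4 P5 similar
  R2 @ bar1.0: F4/A4 M3 -> C4/G4 P5 similar
  R2 @ bar1.0: C5/A4 m3 -> G4/G4 P1 similar
  R4 @ bar1.0: A3/G4 m7 untreated
  R4 @ bar1.0: A3/G4 m7 untreated
  R1 @ bar2.0: G4/G4 P1 -> B4/B4 P1 similar
  R2 @ bar3.0: D4/B4 M6 -> C4/G4 P5 similar
  R4 @ bar3.0: A3/G4 m7 untreated
  R1 @ bar4.0: C4/G4 P5 -> A4/E5 P5 similar
  R3 @ bar4.0: E5 above B4
  R4 @ bar4.0: C4/B4 M7 untreated
  R3 @ bar4.1: E5 above B4
  R3 @ bar4.2: E5 above B4
  R3 @ bar4.3: E5 above B4
  R2 @ bar5.0: A4/E5 P5 -> D4/D5 P8 similar
  R2 @ bar5.0: A4/B4 M2 -> D4/A4 P5 similar
  R3 @ bar5.0: D5 above A4
  R4 @ bar5.0: B3/A4 m7 untreated
  R3 @ bar5.1: D5 above A4
  R3 @ bar5.2: D5 above A4
  R3 @ bar5.3: D5 above A4
  R3 @ bar6.0: A4 above G4
  R4 @ bar6.0: A3/G4 m7 untreated
  R3 @ bar6.1: A4 above G4
  R3 @ bar6.2: A4 above G4
  R3 @ bar6.3: A4 above G4
  R2 @ bar7.0: A3/C5 m3 -> G3/G4 P8 similar
  R3 @ bar7.0: B4 above G4
  R8 @ bar7.0: penult P8 not 3rd/6th
  R3 @ bar7.1: B4 above G4
  R3 @ bar7.2: B4 above G4
  R3 @ bar7.3: B4 above G4
  R1 @ bar8.0: E4/B4 P5 -> F4/C5 P5 similar
  R3 @ bar8.0: C5 above A4
  R3 @ bar8.1: C5 above A4
  R3 @ bar8.2: C5 above A4
  R3 @ bar8.3: C5 above A4
  R6 @ bar8.3: closes on M3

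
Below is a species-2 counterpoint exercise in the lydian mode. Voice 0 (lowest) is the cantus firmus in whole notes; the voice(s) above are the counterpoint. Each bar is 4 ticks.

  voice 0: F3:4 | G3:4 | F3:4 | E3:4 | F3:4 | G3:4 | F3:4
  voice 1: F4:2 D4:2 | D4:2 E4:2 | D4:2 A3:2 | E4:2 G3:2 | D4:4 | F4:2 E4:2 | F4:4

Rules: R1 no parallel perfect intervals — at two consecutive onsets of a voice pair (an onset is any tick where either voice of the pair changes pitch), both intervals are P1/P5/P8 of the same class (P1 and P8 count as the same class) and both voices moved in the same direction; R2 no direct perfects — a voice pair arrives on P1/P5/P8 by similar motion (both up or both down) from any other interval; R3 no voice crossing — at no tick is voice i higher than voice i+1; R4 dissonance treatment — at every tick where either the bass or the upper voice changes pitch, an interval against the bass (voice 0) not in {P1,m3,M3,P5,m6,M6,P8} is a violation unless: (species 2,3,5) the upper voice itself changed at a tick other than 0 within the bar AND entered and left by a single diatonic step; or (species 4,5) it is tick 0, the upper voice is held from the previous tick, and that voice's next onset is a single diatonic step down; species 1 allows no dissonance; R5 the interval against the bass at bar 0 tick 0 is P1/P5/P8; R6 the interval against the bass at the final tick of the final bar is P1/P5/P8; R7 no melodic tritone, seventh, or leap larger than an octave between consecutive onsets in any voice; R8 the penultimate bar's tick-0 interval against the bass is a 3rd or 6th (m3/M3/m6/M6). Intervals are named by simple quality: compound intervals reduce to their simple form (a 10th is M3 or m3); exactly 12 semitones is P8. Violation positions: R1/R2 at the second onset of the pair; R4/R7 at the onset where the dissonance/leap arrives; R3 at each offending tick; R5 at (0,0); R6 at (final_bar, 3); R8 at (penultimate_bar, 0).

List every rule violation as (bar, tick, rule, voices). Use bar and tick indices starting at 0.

bar 0: v0=F3 v1=F4 downbeat P8
bar 1: v0=G3 v1=D4 downbeat P5
bar 2: v0=F3 v1=D4 downbeat M6
bar 3: v0=E3 v1=E4 downbeat P8
bar 4: v0=F3 v1=D4 downbeat M6
bar 5: v0=G3 v1=F4 downbeat m7
bar 6: v0=F3 v1=F4 downbeat P8
  -> R4 @ bar 5 tick 0 v(0, 1): G3/F4 m7 untreated
  -> R8 @ bar 5 tick 0 v(0, 1): penult m7 not 3rd/6th

(5, 0, R4, (0, 1))
(5, 0, R8, (0, 1))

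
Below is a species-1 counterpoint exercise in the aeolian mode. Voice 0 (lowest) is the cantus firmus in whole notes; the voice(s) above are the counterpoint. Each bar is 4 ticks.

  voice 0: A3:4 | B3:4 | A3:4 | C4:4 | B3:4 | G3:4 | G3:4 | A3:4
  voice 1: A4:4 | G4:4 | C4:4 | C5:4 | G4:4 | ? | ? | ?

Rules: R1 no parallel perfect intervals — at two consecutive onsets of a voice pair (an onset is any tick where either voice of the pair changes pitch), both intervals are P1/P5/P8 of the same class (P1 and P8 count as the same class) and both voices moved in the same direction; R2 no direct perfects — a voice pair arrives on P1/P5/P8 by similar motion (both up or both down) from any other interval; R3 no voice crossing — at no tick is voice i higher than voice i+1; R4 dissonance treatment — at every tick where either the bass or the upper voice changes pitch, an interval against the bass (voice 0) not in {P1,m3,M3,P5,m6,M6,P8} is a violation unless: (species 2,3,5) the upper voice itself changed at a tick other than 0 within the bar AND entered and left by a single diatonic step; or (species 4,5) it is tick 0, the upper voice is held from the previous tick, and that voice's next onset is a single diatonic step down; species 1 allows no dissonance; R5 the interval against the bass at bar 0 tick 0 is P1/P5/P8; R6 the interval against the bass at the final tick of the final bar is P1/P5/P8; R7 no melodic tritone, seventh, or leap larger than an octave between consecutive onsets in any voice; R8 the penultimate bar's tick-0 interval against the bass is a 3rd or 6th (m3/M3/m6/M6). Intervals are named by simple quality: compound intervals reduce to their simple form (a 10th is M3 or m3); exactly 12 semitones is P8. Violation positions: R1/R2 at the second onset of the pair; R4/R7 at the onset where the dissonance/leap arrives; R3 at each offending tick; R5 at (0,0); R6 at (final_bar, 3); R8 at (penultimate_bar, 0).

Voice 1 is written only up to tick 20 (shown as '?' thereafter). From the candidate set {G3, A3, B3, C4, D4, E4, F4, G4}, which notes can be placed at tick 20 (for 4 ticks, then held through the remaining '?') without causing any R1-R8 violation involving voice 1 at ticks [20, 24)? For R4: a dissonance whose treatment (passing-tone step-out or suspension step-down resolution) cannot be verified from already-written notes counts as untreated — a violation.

{B3, E4, G4}

G3: violates R2
A3: violates R4,R7
B3: legal
C4: violates R4
D4: violates R2
E4: legal
F4: violates R4
G4: legal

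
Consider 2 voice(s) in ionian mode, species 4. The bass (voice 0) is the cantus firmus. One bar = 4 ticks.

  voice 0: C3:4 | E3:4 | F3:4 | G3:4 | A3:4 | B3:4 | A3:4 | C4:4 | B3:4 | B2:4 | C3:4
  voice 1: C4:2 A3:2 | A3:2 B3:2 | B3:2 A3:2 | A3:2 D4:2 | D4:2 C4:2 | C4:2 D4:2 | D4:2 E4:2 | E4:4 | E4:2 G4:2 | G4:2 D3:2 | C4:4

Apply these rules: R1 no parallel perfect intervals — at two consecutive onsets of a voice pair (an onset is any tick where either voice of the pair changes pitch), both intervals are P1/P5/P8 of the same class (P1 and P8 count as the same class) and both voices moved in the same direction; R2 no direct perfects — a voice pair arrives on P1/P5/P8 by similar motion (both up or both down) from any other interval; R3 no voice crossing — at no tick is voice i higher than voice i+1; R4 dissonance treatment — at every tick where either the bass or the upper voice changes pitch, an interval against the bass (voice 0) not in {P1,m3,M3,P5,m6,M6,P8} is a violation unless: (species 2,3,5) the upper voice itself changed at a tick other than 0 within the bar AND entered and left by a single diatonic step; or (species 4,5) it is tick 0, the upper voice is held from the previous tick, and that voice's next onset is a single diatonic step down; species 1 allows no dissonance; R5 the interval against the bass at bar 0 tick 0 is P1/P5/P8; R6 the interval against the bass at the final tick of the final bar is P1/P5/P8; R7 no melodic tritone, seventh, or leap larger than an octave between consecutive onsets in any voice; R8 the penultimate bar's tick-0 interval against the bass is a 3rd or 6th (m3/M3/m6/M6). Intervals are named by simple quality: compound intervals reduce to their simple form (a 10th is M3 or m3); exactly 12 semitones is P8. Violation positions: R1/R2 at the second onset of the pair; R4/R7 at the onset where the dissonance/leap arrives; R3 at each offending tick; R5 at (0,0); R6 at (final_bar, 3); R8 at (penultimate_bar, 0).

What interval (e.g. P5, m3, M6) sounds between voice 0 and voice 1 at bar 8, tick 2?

voice 0=B3 voice 1=G4 -> m6

m6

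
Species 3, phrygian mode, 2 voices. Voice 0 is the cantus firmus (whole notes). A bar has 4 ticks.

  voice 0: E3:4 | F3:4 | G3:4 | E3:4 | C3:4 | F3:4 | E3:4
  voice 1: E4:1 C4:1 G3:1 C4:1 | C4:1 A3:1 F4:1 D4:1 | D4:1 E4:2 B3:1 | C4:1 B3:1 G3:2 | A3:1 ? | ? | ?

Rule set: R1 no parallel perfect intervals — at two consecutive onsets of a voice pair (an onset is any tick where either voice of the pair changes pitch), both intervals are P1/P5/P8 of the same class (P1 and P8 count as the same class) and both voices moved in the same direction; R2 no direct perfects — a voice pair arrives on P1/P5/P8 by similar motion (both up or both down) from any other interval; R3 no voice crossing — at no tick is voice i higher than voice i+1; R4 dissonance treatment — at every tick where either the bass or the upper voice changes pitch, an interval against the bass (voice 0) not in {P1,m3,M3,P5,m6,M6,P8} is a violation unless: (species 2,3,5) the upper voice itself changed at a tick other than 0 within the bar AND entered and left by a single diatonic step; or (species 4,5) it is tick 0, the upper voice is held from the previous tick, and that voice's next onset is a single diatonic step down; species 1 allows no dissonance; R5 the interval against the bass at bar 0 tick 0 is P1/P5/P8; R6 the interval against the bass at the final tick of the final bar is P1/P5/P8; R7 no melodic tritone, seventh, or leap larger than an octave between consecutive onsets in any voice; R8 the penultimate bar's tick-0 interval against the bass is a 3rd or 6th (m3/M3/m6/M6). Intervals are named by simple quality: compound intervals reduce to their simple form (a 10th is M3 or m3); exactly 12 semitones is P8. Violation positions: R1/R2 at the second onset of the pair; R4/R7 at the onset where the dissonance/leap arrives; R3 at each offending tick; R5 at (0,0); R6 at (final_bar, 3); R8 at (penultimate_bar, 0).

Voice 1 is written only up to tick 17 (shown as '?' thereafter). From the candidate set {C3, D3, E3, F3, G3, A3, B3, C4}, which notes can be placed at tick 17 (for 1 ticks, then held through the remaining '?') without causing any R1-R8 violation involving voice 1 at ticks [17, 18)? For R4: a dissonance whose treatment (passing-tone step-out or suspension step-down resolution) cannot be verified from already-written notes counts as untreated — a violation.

C3: legal
D3: violates R4
E3: legal
F3: violates R4
G3: legal
A3: legal
B3: violates R4
C4: legal

{A3, C3, C4, E3, G3}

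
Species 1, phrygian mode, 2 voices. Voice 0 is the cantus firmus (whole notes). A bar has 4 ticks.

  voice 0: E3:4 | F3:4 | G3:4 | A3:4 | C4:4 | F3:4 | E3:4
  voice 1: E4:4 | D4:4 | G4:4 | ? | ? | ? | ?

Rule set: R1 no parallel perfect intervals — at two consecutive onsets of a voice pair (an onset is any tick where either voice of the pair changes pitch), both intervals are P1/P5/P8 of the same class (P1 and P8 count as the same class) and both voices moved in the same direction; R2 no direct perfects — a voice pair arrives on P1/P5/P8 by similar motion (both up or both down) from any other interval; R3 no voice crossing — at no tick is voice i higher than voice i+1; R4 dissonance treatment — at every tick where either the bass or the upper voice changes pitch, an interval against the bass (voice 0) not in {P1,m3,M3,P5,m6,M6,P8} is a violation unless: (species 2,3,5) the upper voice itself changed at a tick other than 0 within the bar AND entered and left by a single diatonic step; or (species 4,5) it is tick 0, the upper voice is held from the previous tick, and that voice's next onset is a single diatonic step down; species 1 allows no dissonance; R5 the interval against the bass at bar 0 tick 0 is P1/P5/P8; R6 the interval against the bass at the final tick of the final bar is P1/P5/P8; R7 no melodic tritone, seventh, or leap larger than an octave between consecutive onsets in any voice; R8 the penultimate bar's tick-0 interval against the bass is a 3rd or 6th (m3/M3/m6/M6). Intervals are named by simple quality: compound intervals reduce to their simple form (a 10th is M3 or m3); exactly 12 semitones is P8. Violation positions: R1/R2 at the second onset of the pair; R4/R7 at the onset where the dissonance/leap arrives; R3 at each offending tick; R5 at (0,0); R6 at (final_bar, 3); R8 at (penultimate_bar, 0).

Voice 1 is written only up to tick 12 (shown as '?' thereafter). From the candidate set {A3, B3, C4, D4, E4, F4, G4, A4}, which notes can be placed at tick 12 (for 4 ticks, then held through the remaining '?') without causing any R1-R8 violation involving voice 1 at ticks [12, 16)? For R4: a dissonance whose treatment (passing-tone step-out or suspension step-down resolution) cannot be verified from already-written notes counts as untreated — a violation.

A3: violates R7
B3: violates R4
C4: legal
D4: violates R4
E4: legal
F4: legal
G4: violates R4
A4: violates R1

{C4, E4, F4}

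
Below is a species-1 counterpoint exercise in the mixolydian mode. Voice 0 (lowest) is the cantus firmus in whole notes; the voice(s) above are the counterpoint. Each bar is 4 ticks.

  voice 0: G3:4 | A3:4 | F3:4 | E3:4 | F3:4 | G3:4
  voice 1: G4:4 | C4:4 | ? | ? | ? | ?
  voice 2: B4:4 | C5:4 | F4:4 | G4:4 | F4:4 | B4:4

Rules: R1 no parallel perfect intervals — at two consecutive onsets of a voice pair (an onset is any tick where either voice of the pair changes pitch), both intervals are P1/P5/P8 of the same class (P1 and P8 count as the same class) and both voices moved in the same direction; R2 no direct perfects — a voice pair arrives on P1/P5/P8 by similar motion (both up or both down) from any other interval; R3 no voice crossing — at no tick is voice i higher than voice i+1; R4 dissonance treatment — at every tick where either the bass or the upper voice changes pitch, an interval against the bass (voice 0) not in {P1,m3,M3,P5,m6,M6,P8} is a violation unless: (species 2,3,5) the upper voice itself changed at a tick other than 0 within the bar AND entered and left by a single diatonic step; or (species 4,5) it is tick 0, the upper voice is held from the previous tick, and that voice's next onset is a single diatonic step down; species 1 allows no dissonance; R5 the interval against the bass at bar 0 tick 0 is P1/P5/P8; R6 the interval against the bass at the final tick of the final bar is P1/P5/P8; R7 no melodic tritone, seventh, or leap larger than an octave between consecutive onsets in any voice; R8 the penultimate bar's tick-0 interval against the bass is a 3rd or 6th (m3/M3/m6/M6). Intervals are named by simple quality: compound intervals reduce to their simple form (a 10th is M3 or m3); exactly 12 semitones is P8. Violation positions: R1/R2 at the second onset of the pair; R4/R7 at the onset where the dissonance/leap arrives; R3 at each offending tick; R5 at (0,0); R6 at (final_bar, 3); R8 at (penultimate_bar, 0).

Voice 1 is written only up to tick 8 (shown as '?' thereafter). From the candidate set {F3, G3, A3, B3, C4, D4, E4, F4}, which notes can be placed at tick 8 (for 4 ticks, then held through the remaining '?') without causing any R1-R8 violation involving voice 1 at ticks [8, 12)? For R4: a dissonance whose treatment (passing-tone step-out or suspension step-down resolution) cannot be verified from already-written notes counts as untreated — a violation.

F3: violates R1,R2
G3: violates R4
A3: legal
B3: violates R4
C4: legal
D4: legal
E4: violates R4
F4: legal

{A3, C4, D4, F4}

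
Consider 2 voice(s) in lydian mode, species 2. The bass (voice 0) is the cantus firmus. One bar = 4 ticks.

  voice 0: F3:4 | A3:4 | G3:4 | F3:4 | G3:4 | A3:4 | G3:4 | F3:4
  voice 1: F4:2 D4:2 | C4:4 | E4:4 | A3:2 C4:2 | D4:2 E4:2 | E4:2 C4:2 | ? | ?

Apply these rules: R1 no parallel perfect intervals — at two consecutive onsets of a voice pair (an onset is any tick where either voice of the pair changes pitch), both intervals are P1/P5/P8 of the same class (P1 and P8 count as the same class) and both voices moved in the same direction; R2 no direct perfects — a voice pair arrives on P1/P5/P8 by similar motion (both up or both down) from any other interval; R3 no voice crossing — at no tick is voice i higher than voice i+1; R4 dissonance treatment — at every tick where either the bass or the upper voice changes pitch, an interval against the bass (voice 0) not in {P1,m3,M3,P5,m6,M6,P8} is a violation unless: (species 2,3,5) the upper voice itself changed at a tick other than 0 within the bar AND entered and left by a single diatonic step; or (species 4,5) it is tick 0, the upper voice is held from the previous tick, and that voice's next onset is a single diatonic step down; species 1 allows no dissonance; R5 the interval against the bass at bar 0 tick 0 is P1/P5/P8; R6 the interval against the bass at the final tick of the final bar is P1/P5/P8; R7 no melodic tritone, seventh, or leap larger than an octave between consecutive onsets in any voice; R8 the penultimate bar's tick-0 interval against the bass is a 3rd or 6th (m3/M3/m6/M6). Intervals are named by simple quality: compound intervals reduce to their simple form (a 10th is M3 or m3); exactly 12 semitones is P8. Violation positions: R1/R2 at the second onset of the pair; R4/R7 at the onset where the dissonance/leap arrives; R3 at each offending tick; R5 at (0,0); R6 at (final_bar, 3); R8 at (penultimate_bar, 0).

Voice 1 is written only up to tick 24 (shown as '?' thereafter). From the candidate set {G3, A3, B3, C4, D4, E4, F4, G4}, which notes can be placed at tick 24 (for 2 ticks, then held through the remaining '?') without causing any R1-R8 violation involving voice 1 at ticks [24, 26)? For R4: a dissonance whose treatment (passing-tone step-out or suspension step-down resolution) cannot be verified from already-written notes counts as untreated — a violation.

{B3, E4}

G3: violates R2,R8
A3: violates R4,R8
B3: legal
C4: violates R4,R8
D4: violates R8
E4: legal
F4: violates R4,R8
G4: violates R8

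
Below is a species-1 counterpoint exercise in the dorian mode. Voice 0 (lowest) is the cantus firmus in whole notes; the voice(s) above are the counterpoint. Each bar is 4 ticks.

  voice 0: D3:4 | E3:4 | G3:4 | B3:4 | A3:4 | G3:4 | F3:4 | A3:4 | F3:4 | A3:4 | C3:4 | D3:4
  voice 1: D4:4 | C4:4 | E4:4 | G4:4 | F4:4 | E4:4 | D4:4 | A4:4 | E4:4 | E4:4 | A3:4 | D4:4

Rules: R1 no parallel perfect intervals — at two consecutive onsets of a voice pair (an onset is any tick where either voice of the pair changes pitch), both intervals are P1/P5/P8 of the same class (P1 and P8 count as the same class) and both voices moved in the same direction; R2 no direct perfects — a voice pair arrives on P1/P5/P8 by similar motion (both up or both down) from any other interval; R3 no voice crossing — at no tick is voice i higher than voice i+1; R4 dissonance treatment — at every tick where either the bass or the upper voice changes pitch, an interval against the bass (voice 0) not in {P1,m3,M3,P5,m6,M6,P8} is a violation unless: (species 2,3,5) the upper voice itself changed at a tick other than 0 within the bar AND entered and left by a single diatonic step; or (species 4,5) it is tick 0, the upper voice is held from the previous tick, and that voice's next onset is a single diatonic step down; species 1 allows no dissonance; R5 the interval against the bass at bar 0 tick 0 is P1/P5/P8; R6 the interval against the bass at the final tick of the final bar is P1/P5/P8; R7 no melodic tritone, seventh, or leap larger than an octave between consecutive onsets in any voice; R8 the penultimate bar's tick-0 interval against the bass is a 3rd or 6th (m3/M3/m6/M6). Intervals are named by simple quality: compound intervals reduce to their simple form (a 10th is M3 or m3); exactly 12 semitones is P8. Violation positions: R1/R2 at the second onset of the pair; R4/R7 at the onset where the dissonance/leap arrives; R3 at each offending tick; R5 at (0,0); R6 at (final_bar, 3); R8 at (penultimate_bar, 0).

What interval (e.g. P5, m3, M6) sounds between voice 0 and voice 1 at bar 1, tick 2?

voice 0=E3 voice 1=C4 -> m6

m6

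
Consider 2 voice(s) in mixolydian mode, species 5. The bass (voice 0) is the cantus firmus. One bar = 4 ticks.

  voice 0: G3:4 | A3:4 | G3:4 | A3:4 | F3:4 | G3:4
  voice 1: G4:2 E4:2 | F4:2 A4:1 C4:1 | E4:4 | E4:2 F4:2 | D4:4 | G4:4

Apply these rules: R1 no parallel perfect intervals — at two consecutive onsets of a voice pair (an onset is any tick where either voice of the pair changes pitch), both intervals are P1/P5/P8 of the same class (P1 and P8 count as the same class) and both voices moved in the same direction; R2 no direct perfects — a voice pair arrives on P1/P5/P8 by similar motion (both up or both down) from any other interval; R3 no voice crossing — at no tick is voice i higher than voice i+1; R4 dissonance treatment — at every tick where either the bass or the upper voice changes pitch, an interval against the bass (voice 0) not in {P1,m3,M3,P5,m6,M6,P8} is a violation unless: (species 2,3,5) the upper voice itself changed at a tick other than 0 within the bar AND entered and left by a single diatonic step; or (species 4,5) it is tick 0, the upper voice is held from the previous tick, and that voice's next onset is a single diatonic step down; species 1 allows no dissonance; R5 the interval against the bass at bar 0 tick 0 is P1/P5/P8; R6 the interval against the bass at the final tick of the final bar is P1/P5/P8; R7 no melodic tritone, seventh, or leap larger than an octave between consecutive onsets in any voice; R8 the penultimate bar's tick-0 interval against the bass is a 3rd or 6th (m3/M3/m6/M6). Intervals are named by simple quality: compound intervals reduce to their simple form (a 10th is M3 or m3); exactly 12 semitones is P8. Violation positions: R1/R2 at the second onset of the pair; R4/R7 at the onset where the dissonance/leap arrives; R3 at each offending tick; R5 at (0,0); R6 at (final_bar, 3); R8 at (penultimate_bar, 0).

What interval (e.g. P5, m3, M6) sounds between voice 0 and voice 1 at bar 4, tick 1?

voice 0=F3 voice 1=D4 -> M6

M6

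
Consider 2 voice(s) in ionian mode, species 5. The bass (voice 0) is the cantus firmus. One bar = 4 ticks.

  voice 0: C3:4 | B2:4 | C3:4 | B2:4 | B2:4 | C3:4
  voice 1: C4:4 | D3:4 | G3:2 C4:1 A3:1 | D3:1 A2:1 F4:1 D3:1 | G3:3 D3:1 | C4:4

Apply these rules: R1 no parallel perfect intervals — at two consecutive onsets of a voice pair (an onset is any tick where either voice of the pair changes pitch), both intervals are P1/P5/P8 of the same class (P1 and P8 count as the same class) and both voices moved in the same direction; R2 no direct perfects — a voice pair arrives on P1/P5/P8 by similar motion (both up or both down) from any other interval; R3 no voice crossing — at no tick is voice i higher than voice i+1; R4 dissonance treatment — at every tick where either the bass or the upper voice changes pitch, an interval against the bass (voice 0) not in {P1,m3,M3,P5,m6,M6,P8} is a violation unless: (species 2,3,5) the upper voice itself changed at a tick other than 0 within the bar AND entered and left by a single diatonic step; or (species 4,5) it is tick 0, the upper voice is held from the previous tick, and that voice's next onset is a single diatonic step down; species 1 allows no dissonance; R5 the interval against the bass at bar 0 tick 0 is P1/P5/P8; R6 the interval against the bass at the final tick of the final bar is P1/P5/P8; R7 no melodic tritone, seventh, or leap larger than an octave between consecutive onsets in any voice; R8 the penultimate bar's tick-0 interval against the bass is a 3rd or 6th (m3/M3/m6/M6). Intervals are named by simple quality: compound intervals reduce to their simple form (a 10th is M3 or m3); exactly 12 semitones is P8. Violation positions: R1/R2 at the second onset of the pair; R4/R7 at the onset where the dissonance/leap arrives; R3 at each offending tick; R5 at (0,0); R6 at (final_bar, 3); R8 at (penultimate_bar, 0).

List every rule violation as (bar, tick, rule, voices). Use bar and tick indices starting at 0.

(1, 0, R7, (1,))
(2, 0, R2, (0, 1))
(3, 1, R3, (0, 1))
(3, 1, R4, (0, 1))
(3, 2, R4, (0, 1))
(3, 2, R7, (1,))
(3, 3, R7, (1,))
(5, 0, R2, (0, 1))
(5, 0, R7, (1,))

bar 0: v0=C3 v1=C4 downbeat P8
bar 1: v0=B2 v1=D3 downbeat m3
bar 2: v0=C3 v1=G3 downbeat P5
bar 3: v0=B2 v1=D3 downbeat m3
bar 4: v0=B2 v1=G3 downbeat m6
bar 5: v0=C3 v1=C4 downbeat P8
  -> R7 @ bar 1 tick 0 v(1,): C4->D3 leap 10st
  -> R2 @ bar 2 tick 0 v(0, 1): B2/D3 m3 -> C3/G3 P5 similar
  -> R3 @ bar 3 tick 1 v(0, 1): B2 above A2
  -> R4 @ bar 3 tick 1 v(0, 1): B2/A2 M2 untreated
  -> R4 @ bar 3 tick 2 v(0, 1): B2/F4 TT untreated
  -> R7 @ bar 3 tick 2 v(1,): A2->F4 leap 20st
  -> R7 @ bar 3 tick 3 v(1,): F4->D3 leap 15st
  -> R2 @ bar 5 tick 0 v(0, 1): B2/D3 m3 -> C3/C4 P8 similar
  -> R7 @ bar 5 tick 0 v(1,): D3->C4 leap 10st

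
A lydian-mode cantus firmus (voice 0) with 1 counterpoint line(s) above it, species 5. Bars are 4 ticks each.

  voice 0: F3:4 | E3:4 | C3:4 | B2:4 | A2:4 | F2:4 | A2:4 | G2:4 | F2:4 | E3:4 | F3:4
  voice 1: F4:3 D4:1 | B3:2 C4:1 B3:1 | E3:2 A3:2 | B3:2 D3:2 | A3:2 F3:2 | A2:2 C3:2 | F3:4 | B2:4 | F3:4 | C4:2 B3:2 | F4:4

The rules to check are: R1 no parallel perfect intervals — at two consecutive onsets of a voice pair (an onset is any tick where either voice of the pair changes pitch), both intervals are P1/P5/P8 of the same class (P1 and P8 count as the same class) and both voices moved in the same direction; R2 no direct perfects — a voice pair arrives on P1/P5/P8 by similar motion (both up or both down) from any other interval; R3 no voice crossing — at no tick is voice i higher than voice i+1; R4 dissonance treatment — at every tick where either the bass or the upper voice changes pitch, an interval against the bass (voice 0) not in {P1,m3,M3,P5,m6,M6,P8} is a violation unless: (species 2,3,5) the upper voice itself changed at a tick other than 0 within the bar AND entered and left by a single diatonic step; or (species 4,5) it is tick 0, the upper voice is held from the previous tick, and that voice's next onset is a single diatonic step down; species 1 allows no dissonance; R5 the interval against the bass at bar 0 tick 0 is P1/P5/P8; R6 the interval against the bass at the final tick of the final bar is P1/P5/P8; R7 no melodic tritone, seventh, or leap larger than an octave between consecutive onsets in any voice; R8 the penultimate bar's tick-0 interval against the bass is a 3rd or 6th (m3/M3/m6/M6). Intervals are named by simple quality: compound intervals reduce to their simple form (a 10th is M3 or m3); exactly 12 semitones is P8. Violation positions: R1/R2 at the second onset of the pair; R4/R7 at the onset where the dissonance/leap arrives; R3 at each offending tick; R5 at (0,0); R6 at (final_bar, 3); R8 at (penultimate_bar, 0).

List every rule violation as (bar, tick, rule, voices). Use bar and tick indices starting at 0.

bar 0: v0=F3 v1=F4 downbeat P8
bar 1: v0=E3 v1=B3 downbeat P5
bar 2: v0=C3 v1=E3 downbeat M3
bar 3: v0=B2 v1=B3 downbeat P8
bar 4: v0=A2 v1=A3 downbeat P8
bar 5: v0=F2 v1=A2 downbeat M3
bar 6: v0=A2 v1=F3 downbeat m6
bar 7: v0=G2 v1=B2 downbeat M3
bar 8: v0=F2 v1=F3 downbeat P8
bar 9: v0=E3 v1=C4 downbeat m6
bar 10: v0=F3 v1=F4 downbeat P8
  -> R2 @ bar 1 tick 0 v(0, 1): F3/D4 M6 -> E3/B3 P5 similar
  -> R7 @ bar 7 tick 0 v(1,): F3->B2 leap 6st
  -> R7 @ bar 8 tick 0 v(1,): B2->F3 leap 6st
  -> R7 @ bar 9 tick 0 v(0,): F2->E3 leap 11st
  -> R2 @ bar 10 tick 0 v(0, 1): E3/B3 P5 -> F3/F4 P8 similar
  -> R7 @ bar 10 tick 0 v(1,): B3->F4 leap 6st

(1, 0, R2, (0, 1))
(7, 0, R7, (1,))
(8, 0, R7, (1,))
(9, 0, R7, (0,))
(10, 0, R2, (0, 1))
(10, 0, R7, (1,))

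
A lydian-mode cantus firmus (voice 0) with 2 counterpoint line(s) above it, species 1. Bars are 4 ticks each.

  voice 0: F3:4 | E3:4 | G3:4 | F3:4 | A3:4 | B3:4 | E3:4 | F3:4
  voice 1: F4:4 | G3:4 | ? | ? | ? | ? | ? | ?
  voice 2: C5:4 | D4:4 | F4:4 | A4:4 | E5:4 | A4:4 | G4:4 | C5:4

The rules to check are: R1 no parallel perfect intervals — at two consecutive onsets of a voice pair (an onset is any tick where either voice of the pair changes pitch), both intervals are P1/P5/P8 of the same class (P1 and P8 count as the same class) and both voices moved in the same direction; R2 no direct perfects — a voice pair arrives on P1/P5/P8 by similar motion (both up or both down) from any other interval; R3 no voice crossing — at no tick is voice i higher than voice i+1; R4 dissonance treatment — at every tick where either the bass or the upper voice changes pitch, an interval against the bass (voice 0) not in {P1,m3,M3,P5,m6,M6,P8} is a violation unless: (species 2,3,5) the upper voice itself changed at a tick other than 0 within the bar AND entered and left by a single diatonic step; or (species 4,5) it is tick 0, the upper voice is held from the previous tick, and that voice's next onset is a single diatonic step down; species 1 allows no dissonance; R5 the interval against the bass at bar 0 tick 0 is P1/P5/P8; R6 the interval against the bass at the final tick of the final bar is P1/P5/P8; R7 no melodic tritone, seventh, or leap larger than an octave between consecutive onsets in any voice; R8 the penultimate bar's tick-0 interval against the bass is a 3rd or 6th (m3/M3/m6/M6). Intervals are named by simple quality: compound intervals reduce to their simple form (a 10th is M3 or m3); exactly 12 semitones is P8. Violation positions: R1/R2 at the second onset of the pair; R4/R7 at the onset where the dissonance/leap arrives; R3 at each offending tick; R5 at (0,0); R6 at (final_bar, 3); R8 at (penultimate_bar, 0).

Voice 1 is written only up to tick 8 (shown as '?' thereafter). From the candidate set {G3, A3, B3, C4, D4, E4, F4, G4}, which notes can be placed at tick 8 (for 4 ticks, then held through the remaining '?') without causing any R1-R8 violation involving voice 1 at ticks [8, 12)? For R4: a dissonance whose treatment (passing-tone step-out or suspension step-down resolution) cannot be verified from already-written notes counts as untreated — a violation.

G3: legal
A3: violates R4
B3: legal
C4: violates R4
D4: violates R2
E4: legal
F4: violates R2,R4,R7
G4: violates R2,R3

{B3, E4, G3}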